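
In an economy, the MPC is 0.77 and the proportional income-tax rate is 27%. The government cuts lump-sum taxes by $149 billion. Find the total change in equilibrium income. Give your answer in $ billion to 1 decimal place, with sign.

+$262.0 billion

A lump-sum tax change of −$149 billion shifts disposable income by +$149 billion; first-round consumption changes by −c × ΔT = −0.77 × (−$149 billion) = +$114.73 billion.
Expenditure multiplier = 1/(1 − c(1−t)) = 1/(1 − 0.77×0.73) = 1/0.4379 ≈ 2.284.
The tax multiplier is −c × k ≈ −1.758, so ΔY = k × (−c·ΔT) = (+$114.73 billion) / 0.4379 ≈ +$262 billion.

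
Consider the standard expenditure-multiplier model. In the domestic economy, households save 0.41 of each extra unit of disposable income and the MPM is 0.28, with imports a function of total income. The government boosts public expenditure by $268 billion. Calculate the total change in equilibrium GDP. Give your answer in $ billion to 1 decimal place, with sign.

MPC = 1 − MPS = 1 − 0.41 = 0.59.
Expenditure multiplier = 1/(1 − c + m) = 1/(1 − 0.59 + 0.28) = 1/0.69 ≈ 1.449.
ΔY = k × ΔG = (+$268 billion) / 0.69 ≈ +$388.4 billion.

+$388.4 billion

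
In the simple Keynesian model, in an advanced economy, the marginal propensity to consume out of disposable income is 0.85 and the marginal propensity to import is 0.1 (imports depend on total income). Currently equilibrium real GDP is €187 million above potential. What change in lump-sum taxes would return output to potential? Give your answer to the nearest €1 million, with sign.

+€55 million

Spending multiplier = 1/(1 − c + m) = 1/(1 − 0.85 + 0.1) = 1/0.25 = 4.
Tax multiplier = −c·k = −0.85/0.25 = −3.4. Need ΔY = −€187 million, so ΔT = ΔY/(−c·k) = −(−€187 million) × 0.25 / 0.85 = +€55 million.
The government should raise lump-sum taxes by €55 million.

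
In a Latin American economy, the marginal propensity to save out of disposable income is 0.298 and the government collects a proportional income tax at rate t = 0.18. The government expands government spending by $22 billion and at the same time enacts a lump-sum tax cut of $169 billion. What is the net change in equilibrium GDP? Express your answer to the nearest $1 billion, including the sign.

+$331 billion

MPC = 1 − MPS = 1 − 0.298 = 0.702.
Expenditure multiplier = 1/(1 − c(1−t)) = 1/(1 − 0.702×0.82) = 1/0.42436 ≈ 2.356.
ΔG contributes k·ΔG = (+$22 billion) / 0.42436 ≈ +$51.8 billion.
ΔT of −$169 billion changes first-round spending by −c·ΔT = +$118.638 billion, contributing k·(−c·ΔT) = (+$118.638 billion) / 0.42436 ≈ +$279.6 billion.
Net ΔY = k(ΔG − c·ΔT) = (+$140.638 billion) / 0.42436 ≈ +$331 billion.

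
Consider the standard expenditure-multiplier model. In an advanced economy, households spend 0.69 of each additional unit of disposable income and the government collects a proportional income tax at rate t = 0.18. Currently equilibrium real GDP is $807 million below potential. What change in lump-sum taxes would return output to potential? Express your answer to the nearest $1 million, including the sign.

−$508 million

Spending multiplier = 1/(1 − c(1−t)) = 1/(1 − 0.69×0.82) = 1/0.4342 ≈ 2.303.
Tax multiplier = −c·k = −0.69/0.4342 ≈ −1.589. Need ΔY = +$807 million, so ΔT = ΔY/(−c·k) = −(+$807 million) × 0.4342 / 0.69 ≈ −$508 million.
The government should cut lump-sum taxes by $508 million.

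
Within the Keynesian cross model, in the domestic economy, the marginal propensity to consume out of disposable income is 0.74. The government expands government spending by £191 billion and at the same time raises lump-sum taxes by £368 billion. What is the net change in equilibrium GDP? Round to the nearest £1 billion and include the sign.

−£313 billion

Expenditure multiplier = 1/(1 − MPC) = 1/(1 − 0.74) = 1/0.26 ≈ 3.846.
ΔG contributes k·ΔG = (+£191 billion) / 0.26 ≈ +£734.6 billion.
ΔT of +£368 billion changes first-round spending by −c·ΔT = −£272.32 billion, contributing k·(−c·ΔT) = (−£272.32 billion) / 0.26 ≈ −£1,047.4 billion.
Net ΔY = k(ΔG − c·ΔT) = (−£81.32 billion) / 0.26 ≈ −£313 billion.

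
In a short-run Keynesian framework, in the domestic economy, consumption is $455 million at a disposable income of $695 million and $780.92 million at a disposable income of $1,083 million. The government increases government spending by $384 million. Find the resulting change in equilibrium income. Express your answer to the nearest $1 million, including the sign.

MPC = ΔC/ΔYd = (780.92 − 455)/(1,083 − 695) = 325.92/388 = 0.84.
Government-spending multiplier = 1/(1 − MPC) = 1/(1 − 0.84) = 1/0.16 = 6.25.
ΔY = k × ΔG = (+$384 million) / 0.16 = +$2,400 million.

+$2,400 million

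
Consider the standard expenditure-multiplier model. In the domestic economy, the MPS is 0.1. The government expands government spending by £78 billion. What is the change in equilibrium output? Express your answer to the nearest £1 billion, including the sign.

MPC = 1 − MPS = 1 − 0.1 = 0.9.
Expenditure multiplier = 1/(1 − MPC) = 1/(1 − 0.9) = 1/0.1 = 10.
ΔY = k × ΔG = (+£78 billion) / 0.1 = +£780 billion.

+£780 billion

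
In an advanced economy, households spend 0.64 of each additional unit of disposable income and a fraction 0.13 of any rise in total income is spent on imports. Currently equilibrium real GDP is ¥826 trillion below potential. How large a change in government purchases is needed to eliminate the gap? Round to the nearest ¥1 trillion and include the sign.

Spending multiplier = 1/(1 − c + m) = 1/(1 − 0.64 + 0.13) = 1/0.49 ≈ 2.041.
Need ΔY = +¥826 trillion, so ΔG = ΔY/k = (+¥826 trillion) × 0.49 ≈ +¥405 trillion.
The government should increase government purchases by ¥405 trillion.

+¥405 trillion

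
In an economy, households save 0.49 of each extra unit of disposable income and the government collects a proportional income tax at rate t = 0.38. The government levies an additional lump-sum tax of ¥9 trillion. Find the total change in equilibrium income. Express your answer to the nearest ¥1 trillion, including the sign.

−¥7 trillion

MPC = 1 − MPS = 1 − 0.49 = 0.51.
A lump-sum tax change of +¥9 trillion shifts disposable income by −¥9 trillion; first-round consumption changes by −c × ΔT = −0.51 × (+¥9 trillion) = −¥4.59 trillion.
Expenditure multiplier = 1/(1 − c(1−t)) = 1/(1 − 0.51×0.62) = 1/0.6838 ≈ 1.462.
The tax multiplier is −c × k ≈ −0.746, so ΔY = k × (−c·ΔT) = (−¥4.59 trillion) / 0.6838 ≈ −¥7 trillion.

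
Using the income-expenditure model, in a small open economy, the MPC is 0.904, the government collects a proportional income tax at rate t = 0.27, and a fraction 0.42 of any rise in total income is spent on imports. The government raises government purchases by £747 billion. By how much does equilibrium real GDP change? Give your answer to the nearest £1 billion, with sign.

+£983 billion

Expenditure multiplier = 1/(1 − c(1−t) + m) = 1/(1 − 0.904×0.73 + 0.42) = 1/0.76008 ≈ 1.316.
ΔY = k × ΔG = (+£747 billion) / 0.76008 ≈ +£983 billion.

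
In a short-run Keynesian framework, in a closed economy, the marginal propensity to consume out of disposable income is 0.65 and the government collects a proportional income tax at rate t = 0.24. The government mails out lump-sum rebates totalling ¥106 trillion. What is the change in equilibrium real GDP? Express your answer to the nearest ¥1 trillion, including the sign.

+¥136 trillion

A lump-sum tax change of −¥106 trillion shifts disposable income by +¥106 trillion; first-round consumption changes by −c × ΔT = −0.65 × (−¥106 trillion) = +¥68.9 trillion.
Expenditure multiplier = 1/(1 − c(1−t)) = 1/(1 − 0.65×0.76) = 1/0.506 ≈ 1.976.
The tax multiplier is −c × k ≈ −1.285, so ΔY = k × (−c·ΔT) = (+¥68.9 trillion) / 0.506 ≈ +¥136 trillion.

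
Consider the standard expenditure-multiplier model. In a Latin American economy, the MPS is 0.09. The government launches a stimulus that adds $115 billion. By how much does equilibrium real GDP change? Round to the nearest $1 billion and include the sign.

+$1,278 billion

MPC = 1 − MPS = 1 − 0.09 = 0.91.
Government-spending multiplier = 1/(1 − MPC) = 1/(1 − 0.91) = 1/0.09 ≈ 11.111.
ΔY = k × ΔG = (+$115 billion) / 0.09 ≈ +$1,278 billion.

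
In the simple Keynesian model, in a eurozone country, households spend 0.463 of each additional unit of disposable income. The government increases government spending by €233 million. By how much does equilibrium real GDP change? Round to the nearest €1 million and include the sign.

Expenditure multiplier = 1/(1 − MPC) = 1/(1 − 0.463) = 1/0.537 ≈ 1.862.
ΔY = k × ΔG = (+€233 million) / 0.537 ≈ +€434 million.

+€434 million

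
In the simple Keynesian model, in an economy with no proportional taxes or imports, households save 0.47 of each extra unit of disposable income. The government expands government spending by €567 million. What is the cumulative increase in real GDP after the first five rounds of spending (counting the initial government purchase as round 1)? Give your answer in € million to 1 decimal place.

MPC = 1 − MPS = 1 − 0.47 = 0.53.
Round 1 adds ΔG = €567 million; each later round is MPC = 0.53 times the previous.
After 5 rounds: 567 + 300.51 + 159.2703 + 84.413259 + 44.73902727 = ΔG·(1 − c^5)/(1 − c) = 567 × (1 − 0.0418195493)/0.47 ≈ €1,155.9 million.

€1,155.9 million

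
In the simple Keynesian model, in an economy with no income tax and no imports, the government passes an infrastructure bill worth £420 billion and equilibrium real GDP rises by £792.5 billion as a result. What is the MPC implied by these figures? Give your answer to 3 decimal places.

Implied spending multiplier k = ΔY/ΔG = 792.5/420 ≈ 1.8869.
Since k = 1/(1 − MPC), MPC = 1 − 1/k = 1 − ΔG/ΔY = 1 − 420/792.5 ≈ 0.470.

0.470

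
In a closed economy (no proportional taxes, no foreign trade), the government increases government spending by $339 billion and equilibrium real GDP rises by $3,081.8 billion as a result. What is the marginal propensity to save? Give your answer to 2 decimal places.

Implied spending multiplier k = ΔY/ΔG = 3,081.8/339 ≈ 9.0909.
Since k = 1/(1 − MPC), MPC = 1 − 1/k = 1 − ΔG/ΔY = 1 − 339/3,081.8 ≈ 0.89.
MPS = 1 − MPC = 0.11.

0.11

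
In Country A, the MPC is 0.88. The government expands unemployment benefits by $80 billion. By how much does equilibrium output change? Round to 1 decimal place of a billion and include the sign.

+$586.7 billion

The transfer change shifts disposable income by +$80 billion, so first-round consumption changes by c·ΔTR = 0.88 × (+$80 billion) = +$70.4 billion.
Expenditure multiplier = 1/(1 − MPC) = 1/(1 − 0.88) = 1/0.12 ≈ 8.333.
The transfer multiplier is c × k ≈ 7.333, so ΔY = k × (c·ΔTR) = (+$70.4 billion) / 0.12 ≈ +$586.7 billion.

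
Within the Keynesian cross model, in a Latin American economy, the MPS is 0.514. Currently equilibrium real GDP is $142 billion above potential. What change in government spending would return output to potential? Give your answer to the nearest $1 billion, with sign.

−$73 billion

MPC = 1 − MPS = 1 − 0.514 = 0.486.
Spending multiplier = 1/(1 − MPC) = 1/(1 − 0.486) = 1/0.514 ≈ 1.946.
Need ΔY = −$142 billion, so ΔG = ΔY/k = (−$142 billion) × 0.514 ≈ −$73 billion.
The government should cut government spending by $73 billion.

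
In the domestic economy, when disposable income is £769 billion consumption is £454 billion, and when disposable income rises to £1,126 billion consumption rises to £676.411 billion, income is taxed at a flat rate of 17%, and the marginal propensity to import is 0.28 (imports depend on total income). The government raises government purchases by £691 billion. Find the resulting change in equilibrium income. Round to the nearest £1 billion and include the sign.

MPC = ΔC/ΔYd = (676.411 − 454)/(1,126 − 769) = 222.411/357 = 0.623.
Expenditure multiplier = 1/(1 − c(1−t) + m) = 1/(1 − 0.623×0.83 + 0.28) = 1/0.76291 ≈ 1.311.
ΔY = k × ΔG = (+£691 billion) / 0.76291 ≈ +£906 billion.

+£906 billion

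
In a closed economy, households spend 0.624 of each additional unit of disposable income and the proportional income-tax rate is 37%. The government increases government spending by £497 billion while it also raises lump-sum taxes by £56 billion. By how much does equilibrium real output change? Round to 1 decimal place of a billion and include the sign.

Expenditure multiplier = 1/(1 − c(1−t)) = 1/(1 − 0.624×0.63) = 1/0.60688 ≈ 1.648.
ΔG contributes k·ΔG = (+£497 billion) / 0.60688 ≈ +£818.9 billion.
ΔT of +£56 billion changes first-round spending by −c·ΔT = −£34.944 billion, contributing k·(−c·ΔT) = (−£34.944 billion) / 0.60688 ≈ −£57.6 billion.
Net ΔY = k(ΔG − c·ΔT) = (+£462.056 billion) / 0.60688 ≈ +£761.4 billion.

+£761.4 billion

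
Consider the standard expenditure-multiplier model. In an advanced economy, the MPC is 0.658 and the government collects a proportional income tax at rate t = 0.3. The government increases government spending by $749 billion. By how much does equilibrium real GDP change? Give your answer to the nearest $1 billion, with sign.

Government-spending multiplier = 1/(1 − c(1−t)) = 1/(1 − 0.658×0.7) = 1/0.5394 ≈ 1.854.
ΔY = k × ΔG = (+$749 billion) / 0.5394 ≈ +$1,389 billion.

+$1,389 billion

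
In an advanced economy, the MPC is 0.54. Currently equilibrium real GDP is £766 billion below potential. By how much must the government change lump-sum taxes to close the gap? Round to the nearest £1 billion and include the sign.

Spending multiplier = 1/(1 − MPC) = 1/(1 − 0.54) = 1/0.46 ≈ 2.174.
Tax multiplier = −c·k = −0.54/0.46 ≈ −1.174. Need ΔY = +£766 billion, so ΔT = ΔY/(−c·k) = −(+£766 billion) × 0.46 / 0.54 ≈ −£653 billion.
The government should cut lump-sum taxes by £653 billion.

−£653 billion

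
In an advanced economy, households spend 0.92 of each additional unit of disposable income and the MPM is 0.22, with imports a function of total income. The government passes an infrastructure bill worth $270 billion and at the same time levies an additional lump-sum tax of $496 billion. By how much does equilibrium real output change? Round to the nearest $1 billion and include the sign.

−$621 billion

Expenditure multiplier = 1/(1 − c + m) = 1/(1 − 0.92 + 0.22) = 1/0.3 ≈ 3.333.
ΔG contributes k·ΔG = (+$270 billion) / 0.3 = +$900 billion.
ΔT of +$496 billion changes first-round spending by −c·ΔT = −$456.32 billion, contributing k·(−c·ΔT) = (−$456.32 billion) / 0.3 ≈ −$1,521.1 billion.
Net ΔY = k(ΔG − c·ΔT) = (−$186.32 billion) / 0.3 ≈ −$621 billion.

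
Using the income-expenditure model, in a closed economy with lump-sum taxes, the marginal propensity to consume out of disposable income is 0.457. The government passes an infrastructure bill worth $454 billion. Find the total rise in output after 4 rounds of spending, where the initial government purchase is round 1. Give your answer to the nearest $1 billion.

Round 1 adds ΔG = $454 billion; each later round is MPC = 0.457 times the previous.
After 4 rounds: 454 + 207.478 + 94.817446 + 43.331572822 = ΔG·(1 − c^4)/(1 − c) = 454 × (1 − 0.043617904801)/0.543 ≈ $800 billion.

$800 billion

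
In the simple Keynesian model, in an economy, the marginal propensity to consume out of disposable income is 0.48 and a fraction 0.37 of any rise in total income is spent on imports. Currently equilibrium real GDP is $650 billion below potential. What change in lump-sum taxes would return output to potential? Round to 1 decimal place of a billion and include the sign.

−$1,205.2 billion

Spending multiplier = 1/(1 − c + m) = 1/(1 − 0.48 + 0.37) = 1/0.89 ≈ 1.124.
Tax multiplier = −c·k = −0.48/0.89 ≈ −0.539. Need ΔY = +$650 billion, so ΔT = ΔY/(−c·k) = −(+$650 billion) × 0.89 / 0.48 ≈ −$1,205.2 billion.
The government should cut lump-sum taxes by $1,205.2 billion.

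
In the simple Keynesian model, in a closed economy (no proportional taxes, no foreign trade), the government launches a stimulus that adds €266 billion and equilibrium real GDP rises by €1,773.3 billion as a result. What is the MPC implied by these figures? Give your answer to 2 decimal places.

Implied spending multiplier k = ΔY/ΔG = 1,773.3/266 ≈ 6.6665.
Since k = 1/(1 − MPC), MPC = 1 − 1/k = 1 − ΔG/ΔY = 1 − 266/1,773.3 ≈ 0.85.

0.85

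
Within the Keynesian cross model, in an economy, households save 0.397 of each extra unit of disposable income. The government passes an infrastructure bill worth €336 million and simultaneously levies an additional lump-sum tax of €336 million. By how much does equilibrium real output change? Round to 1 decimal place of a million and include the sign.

+€336.0 million

MPC = 1 − MPS = 1 − 0.397 = 0.603.
Expenditure multiplier = 1/(1 − MPC) = 1/(1 − 0.603) = 1/0.397 ≈ 2.519.
ΔG contributes k·ΔG = (+€336 million) / 0.397 ≈ +€846.3 million.
ΔT of +€336 million changes first-round spending by −c·ΔT = −€202.608 million, contributing k·(−c·ΔT) = (−€202.608 million) / 0.397 ≈ −€510.3 million.
With ΔG = ΔT and no other leakages, the balanced-budget multiplier is 1, so ΔY = ΔG = +€336 million.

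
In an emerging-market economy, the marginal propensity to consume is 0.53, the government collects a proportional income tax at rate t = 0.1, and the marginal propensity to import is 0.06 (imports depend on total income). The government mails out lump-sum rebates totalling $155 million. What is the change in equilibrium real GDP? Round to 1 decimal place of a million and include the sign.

A lump-sum tax change of −$155 million shifts disposable income by +$155 million; first-round consumption changes by −c × ΔT = −0.53 × (−$155 million) = +$82.15 million.
Expenditure multiplier = 1/(1 − c(1−t) + m) = 1/(1 − 0.53×0.9 + 0.06) = 1/0.583 ≈ 1.715.
The tax multiplier is −c × k ≈ −0.909, so ΔY = k × (−c·ΔT) = (+$82.15 million) / 0.583 ≈ +$140.9 million.

+$140.9 million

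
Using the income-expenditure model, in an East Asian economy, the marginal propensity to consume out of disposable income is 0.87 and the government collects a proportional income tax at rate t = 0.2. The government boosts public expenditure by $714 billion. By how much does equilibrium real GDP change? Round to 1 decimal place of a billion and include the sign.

Spending multiplier = 1/(1 − c(1−t)) = 1/(1 − 0.87×0.8) = 1/0.304 ≈ 3.289.
ΔY = k × ΔG = (+$714 billion) / 0.304 ≈ +$2,348.7 billion.

+$2,348.7 billion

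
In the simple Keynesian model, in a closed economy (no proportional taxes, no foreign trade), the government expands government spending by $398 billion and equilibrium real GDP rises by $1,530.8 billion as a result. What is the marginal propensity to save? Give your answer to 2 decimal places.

0.26

Implied spending multiplier k = ΔY/ΔG = 1,530.8/398 ≈ 3.8462.
Since k = 1/(1 − MPC), MPC = 1 − 1/k = 1 − ΔG/ΔY = 1 − 398/1,530.8 ≈ 0.74.
MPS = 1 − MPC = 0.26.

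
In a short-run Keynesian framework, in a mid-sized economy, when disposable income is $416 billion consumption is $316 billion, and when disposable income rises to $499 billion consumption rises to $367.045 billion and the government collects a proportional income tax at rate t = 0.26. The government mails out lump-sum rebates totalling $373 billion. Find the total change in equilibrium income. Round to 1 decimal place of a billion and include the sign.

MPC = ΔC/ΔYd = (367.045 − 316)/(499 − 416) = 51.045/83 = 0.615.
A lump-sum tax change of −$373 billion shifts disposable income by +$373 billion; first-round consumption changes by −c × ΔT = −0.615 × (−$373 billion) = +$229.395 billion.
Expenditure multiplier = 1/(1 − c(1−t)) = 1/(1 − 0.615×0.74) = 1/0.5449 ≈ 1.835.
The tax multiplier is −c × k ≈ −1.129, so ΔY = k × (−c·ΔT) = (+$229.395 billion) / 0.5449 ≈ +$421 billion.

+$421.0 billion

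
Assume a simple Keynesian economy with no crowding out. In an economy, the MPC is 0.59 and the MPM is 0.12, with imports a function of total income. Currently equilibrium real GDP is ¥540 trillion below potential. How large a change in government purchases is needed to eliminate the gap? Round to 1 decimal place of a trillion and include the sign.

+¥286.2 trillion

Spending multiplier = 1/(1 − c + m) = 1/(1 − 0.59 + 0.12) = 1/0.53 ≈ 1.887.
Need ΔY = +¥540 trillion, so ΔG = ΔY/k = (+¥540 trillion) × 0.53 = +¥286.2 trillion.
The government should increase government purchases by ¥286.2 trillion.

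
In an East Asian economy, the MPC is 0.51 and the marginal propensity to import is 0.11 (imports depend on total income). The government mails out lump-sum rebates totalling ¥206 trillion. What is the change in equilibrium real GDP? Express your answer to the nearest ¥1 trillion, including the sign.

A lump-sum tax change of −¥206 trillion shifts disposable income by +¥206 trillion; first-round consumption changes by −c × ΔT = −0.51 × (−¥206 trillion) = +¥105.06 trillion.
Expenditure multiplier = 1/(1 − c + m) = 1/(1 − 0.51 + 0.11) = 1/0.6 ≈ 1.667.
The tax multiplier is −c × k = −0.85, so ΔY = k × (−c·ΔT) = (+¥105.06 trillion) / 0.6 ≈ +¥175 trillion.

+¥175 trillion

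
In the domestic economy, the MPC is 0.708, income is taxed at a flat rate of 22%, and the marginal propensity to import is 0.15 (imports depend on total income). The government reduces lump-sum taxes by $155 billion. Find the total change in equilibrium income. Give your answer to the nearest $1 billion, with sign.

A lump-sum tax change of −$155 billion shifts disposable income by +$155 billion; first-round consumption changes by −c × ΔT = −0.708 × (−$155 billion) = +$109.74 billion.
Expenditure multiplier = 1/(1 − c(1−t) + m) = 1/(1 − 0.708×0.78 + 0.15) = 1/0.59776 ≈ 1.673.
The tax multiplier is −c × k ≈ −1.184, so ΔY = k × (−c·ΔT) = (+$109.74 billion) / 0.59776 ≈ +$184 billion.

+$184 billion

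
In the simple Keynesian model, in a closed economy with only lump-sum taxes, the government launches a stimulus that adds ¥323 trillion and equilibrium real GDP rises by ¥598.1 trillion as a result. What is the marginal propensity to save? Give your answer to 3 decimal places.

0.540

Implied spending multiplier k = ΔY/ΔG = 598.1/323 ≈ 1.8517.
Since k = 1/(1 − MPC), MPC = 1 − 1/k = 1 − ΔG/ΔY = 1 − 323/598.1 ≈ 0.460.
MPS = 1 − MPC = 0.540.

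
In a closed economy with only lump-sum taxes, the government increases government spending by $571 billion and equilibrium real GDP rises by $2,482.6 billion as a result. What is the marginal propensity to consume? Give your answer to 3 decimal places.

Implied spending multiplier k = ΔY/ΔG = 2,482.6/571 ≈ 4.3478.
Since k = 1/(1 − MPC), MPC = 1 − 1/k = 1 − ΔG/ΔY = 1 − 571/2,482.6 ≈ 0.770.

0.770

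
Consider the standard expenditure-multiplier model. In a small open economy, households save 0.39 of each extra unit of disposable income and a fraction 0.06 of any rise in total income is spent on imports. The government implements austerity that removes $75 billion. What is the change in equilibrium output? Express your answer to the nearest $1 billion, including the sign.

−$167 billion

MPC = 1 − MPS = 1 − 0.39 = 0.61.
Government-spending multiplier = 1/(1 − c + m) = 1/(1 − 0.61 + 0.06) = 1/0.45 ≈ 2.222.
ΔY = k × ΔG = (−$75 billion) / 0.45 ≈ −$167 billion.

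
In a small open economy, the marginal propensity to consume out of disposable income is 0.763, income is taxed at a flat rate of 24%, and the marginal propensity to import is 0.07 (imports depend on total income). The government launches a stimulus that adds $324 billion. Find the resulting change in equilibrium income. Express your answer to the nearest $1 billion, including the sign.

Expenditure multiplier = 1/(1 − c(1−t) + m) = 1/(1 − 0.763×0.76 + 0.07) = 1/0.49012 ≈ 2.04.
ΔY = k × ΔG = (+$324 billion) / 0.49012 ≈ +$661 billion.

+$661 billion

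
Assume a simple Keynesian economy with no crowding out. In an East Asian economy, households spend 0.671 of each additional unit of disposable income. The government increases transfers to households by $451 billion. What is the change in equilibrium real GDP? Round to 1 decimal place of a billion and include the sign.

+$919.8 billion

The transfer change shifts disposable income by +$451 billion, so first-round consumption changes by c·ΔTR = 0.671 × (+$451 billion) = +$302.621 billion.
Expenditure multiplier = 1/(1 − MPC) = 1/(1 − 0.671) = 1/0.329 ≈ 3.04.
The transfer multiplier is c × k ≈ 2.04, so ΔY = k × (c·ΔTR) = (+$302.621 billion) / 0.329 ≈ +$919.8 billion.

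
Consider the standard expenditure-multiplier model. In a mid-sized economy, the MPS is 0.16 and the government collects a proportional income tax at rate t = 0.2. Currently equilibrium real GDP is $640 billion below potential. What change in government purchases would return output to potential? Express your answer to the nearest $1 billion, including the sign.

+$210 billion

MPC = 1 − MPS = 1 − 0.16 = 0.84.
Spending multiplier = 1/(1 − c(1−t)) = 1/(1 − 0.84×0.8) = 1/0.328 ≈ 3.049.
Need ΔY = +$640 billion, so ΔG = ΔY/k = (+$640 billion) × 0.328 ≈ +$210 billion.
The government should increase government purchases by $210 billion.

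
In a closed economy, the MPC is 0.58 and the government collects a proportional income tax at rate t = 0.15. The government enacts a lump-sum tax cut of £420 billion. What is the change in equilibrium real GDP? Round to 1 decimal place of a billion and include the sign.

A lump-sum tax change of −£420 billion shifts disposable income by +£420 billion; first-round consumption changes by −c × ΔT = −0.58 × (−£420 billion) = +£243.6 billion.
Expenditure multiplier = 1/(1 − c(1−t)) = 1/(1 − 0.58×0.85) = 1/0.507 ≈ 1.972.
The tax multiplier is −c × k ≈ −1.144, so ΔY = k × (−c·ΔT) = (+£243.6 billion) / 0.507 ≈ +£480.5 billion.

+£480.5 billion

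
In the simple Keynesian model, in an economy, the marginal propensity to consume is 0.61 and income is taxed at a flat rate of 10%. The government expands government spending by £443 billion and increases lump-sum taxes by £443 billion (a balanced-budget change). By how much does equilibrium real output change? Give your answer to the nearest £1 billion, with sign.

+£383 billion

Expenditure multiplier = 1/(1 − c(1−t)) = 1/(1 − 0.61×0.9) = 1/0.451 ≈ 2.217.
ΔG contributes k·ΔG = (+£443 billion) / 0.451 ≈ +£982.3 billion.
ΔT of +£443 billion changes first-round spending by −c·ΔT = −£270.23 billion, contributing k·(−c·ΔT) = (−£270.23 billion) / 0.451 ≈ −£599.2 billion.
Net ΔY = k(ΔG − c·ΔT) = (+£172.77 billion) / 0.451 ≈ +£383 billion.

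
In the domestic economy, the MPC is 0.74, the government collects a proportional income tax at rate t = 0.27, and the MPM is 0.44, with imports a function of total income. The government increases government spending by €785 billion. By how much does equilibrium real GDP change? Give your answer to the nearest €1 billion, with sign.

+€872 billion

Expenditure multiplier = 1/(1 − c(1−t) + m) = 1/(1 − 0.74×0.73 + 0.44) = 1/0.8998 ≈ 1.111.
ΔY = k × ΔG = (+€785 billion) / 0.8998 ≈ +€872 billion.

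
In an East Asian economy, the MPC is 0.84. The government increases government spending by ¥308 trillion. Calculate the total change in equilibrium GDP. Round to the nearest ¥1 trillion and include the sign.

+¥1,925 trillion

Expenditure multiplier = 1/(1 − MPC) = 1/(1 − 0.84) = 1/0.16 = 6.25.
ΔY = k × ΔG = (+¥308 trillion) / 0.16 = +¥1,925 trillion.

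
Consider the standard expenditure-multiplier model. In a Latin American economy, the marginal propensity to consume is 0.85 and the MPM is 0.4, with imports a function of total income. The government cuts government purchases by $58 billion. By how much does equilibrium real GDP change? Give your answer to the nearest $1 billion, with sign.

−$105 billion

Expenditure multiplier = 1/(1 − c + m) = 1/(1 − 0.85 + 0.4) = 1/0.55 ≈ 1.818.
ΔY = k × ΔG = (−$58 billion) / 0.55 ≈ −$105 billion.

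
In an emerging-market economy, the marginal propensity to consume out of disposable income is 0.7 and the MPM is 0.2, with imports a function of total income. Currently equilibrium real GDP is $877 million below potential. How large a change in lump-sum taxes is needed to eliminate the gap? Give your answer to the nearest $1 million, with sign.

Spending multiplier = 1/(1 − c + m) = 1/(1 − 0.7 + 0.2) = 1/0.5 = 2.
Tax multiplier = −c·k = −0.7/0.5 = −1.4. Need ΔY = +$877 million, so ΔT = ΔY/(−c·k) = −(+$877 million) × 0.5 / 0.7 ≈ −$626 million.
The government should cut lump-sum taxes by $626 million.

−$626 million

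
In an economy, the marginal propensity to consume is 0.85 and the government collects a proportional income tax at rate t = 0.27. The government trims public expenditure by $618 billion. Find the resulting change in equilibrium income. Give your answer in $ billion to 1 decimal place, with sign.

−$1,628.5 billion

Government-spending multiplier = 1/(1 − c(1−t)) = 1/(1 − 0.85×0.73) = 1/0.3795 ≈ 2.635.
ΔY = k × ΔG = (−$618 billion) / 0.3795 ≈ −$1,628.5 billion.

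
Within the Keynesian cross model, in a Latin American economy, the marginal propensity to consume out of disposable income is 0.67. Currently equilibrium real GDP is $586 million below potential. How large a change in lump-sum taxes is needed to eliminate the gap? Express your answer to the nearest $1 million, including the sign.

−$289 million

Spending multiplier = 1/(1 − MPC) = 1/(1 − 0.67) = 1/0.33 ≈ 3.03.
Tax multiplier = −c·k = −0.67/0.33 ≈ −2.03. Need ΔY = +$586 million, so ΔT = ΔY/(−c·k) = −(+$586 million) × 0.33 / 0.67 ≈ −$289 million.
The government should cut lump-sum taxes by $289 million.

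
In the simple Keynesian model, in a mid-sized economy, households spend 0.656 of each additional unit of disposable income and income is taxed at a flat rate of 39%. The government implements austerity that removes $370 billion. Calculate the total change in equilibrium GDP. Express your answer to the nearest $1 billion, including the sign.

Spending multiplier = 1/(1 − c(1−t)) = 1/(1 − 0.656×0.61) = 1/0.59984 ≈ 1.667.
ΔY = k × ΔG = (−$370 billion) / 0.59984 ≈ −$617 billion.

−$617 billion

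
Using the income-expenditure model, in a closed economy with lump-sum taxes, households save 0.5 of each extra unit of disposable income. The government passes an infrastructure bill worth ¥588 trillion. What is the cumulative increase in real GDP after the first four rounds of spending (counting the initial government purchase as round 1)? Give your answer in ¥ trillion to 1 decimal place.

¥1,102.5 trillion

MPC = 1 − MPS = 1 − 0.5 = 0.5.
Round 1 adds ΔG = ¥588 trillion; each later round is MPC = 0.5 times the previous.
After 4 rounds: 588 + 294 + 147 + 73.5 = ΔG·(1 − c^4)/(1 − c) = 588 × (1 − 0.0625)/0.5 = ¥1,102.5 trillion.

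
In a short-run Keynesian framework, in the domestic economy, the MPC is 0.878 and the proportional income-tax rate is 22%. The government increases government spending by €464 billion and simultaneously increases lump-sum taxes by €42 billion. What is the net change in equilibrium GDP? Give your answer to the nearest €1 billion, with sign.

Expenditure multiplier = 1/(1 − c(1−t)) = 1/(1 − 0.878×0.78) = 1/0.31516 ≈ 3.173.
ΔG contributes k·ΔG = (+€464 billion) / 0.31516 ≈ +€1,472.3 billion.
ΔT of +€42 billion changes first-round spending by −c·ΔT = −€36.876 billion, contributing k·(−c·ΔT) = (−€36.876 billion) / 0.31516 ≈ −€117 billion.
Net ΔY = k(ΔG − c·ΔT) = (+€427.124 billion) / 0.31516 ≈ +€1,355 billion.

+€1,355 billion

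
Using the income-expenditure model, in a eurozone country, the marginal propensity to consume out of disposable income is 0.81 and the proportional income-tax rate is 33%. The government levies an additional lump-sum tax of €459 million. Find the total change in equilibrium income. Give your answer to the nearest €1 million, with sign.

−€813 million

A lump-sum tax change of +€459 million shifts disposable income by −€459 million; first-round consumption changes by −c × ΔT = −0.81 × (+€459 million) = −€371.79 million.
Expenditure multiplier = 1/(1 − c(1−t)) = 1/(1 − 0.81×0.67) = 1/0.4573 ≈ 2.187.
The tax multiplier is −c × k ≈ −1.771, so ΔY = k × (−c·ΔT) = (−€371.79 million) / 0.4573 ≈ −€813 million.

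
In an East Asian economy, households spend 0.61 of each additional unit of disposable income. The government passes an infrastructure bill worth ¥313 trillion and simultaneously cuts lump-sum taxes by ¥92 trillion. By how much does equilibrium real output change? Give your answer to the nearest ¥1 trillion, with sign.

Expenditure multiplier = 1/(1 − MPC) = 1/(1 − 0.61) = 1/0.39 ≈ 2.564.
ΔG contributes k·ΔG = (+¥313 trillion) / 0.39 ≈ +¥802.6 trillion.
ΔT of −¥92 trillion changes first-round spending by −c·ΔT = +¥56.12 trillion, contributing k·(−c·ΔT) = (+¥56.12 trillion) / 0.39 ≈ +¥143.9 trillion.
Net ΔY = k(ΔG − c·ΔT) = (+¥369.12 trillion) / 0.39 ≈ +¥946 trillion.

+¥946 trillion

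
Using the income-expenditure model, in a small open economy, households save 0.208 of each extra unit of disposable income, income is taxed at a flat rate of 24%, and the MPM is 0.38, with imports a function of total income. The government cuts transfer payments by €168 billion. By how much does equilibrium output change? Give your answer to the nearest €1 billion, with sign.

MPC = 1 − MPS = 1 − 0.208 = 0.792.
The transfer change shifts disposable income by −€168 billion, so first-round consumption changes by c·ΔTR = 0.792 × (−€168 billion) = −€133.056 billion.
Expenditure multiplier = 1/(1 − c(1−t) + m) = 1/(1 − 0.792×0.76 + 0.38) = 1/0.77808 ≈ 1.285.
The transfer multiplier is c × k ≈ 1.018, so ΔY = k × (c·ΔTR) = (−€133.056 billion) / 0.77808 ≈ −€171 billion.

−€171 billion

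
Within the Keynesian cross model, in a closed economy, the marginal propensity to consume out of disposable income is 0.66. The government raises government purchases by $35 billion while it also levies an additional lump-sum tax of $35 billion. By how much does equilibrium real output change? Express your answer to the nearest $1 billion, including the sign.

Expenditure multiplier = 1/(1 − MPC) = 1/(1 − 0.66) = 1/0.34 ≈ 2.941.
ΔG contributes k·ΔG = (+$35 billion) / 0.34 ≈ +$102.9 billion.
ΔT of +$35 billion changes first-round spending by −c·ΔT = −$23.1 billion, contributing k·(−c·ΔT) = (−$23.1 billion) / 0.34 ≈ −$67.9 billion.
With ΔG = ΔT and no other leakages, the balanced-budget multiplier is 1, so ΔY = ΔG = +$35 billion.

+$35 billion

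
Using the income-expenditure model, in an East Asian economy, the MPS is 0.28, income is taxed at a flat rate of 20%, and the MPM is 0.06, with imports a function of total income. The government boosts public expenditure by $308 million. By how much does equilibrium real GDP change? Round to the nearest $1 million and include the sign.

+$636 million

MPC = 1 − MPS = 1 − 0.28 = 0.72.
Expenditure multiplier = 1/(1 − c(1−t) + m) = 1/(1 − 0.72×0.8 + 0.06) = 1/0.484 ≈ 2.066.
ΔY = k × ΔG = (+$308 million) / 0.484 ≈ +$636 million.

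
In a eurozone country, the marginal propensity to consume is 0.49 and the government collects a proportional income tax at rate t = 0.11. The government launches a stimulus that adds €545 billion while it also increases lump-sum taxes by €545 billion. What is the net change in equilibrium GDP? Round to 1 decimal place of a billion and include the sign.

+€492.9 billion

Expenditure multiplier = 1/(1 − c(1−t)) = 1/(1 − 0.49×0.89) = 1/0.5639 ≈ 1.773.
ΔG contributes k·ΔG = (+€545 billion) / 0.5639 ≈ +€966.5 billion.
ΔT of +€545 billion changes first-round spending by −c·ΔT = −€267.05 billion, contributing k·(−c·ΔT) = (−€267.05 billion) / 0.5639 ≈ −€473.6 billion.
Net ΔY = k(ΔG − c·ΔT) = (+€277.95 billion) / 0.5639 ≈ +€492.9 billion.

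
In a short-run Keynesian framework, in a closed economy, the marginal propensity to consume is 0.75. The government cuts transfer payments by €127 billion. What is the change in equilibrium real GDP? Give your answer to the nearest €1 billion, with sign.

−€381 billion

The transfer change shifts disposable income by −€127 billion, so first-round consumption changes by c·ΔTR = 0.75 × (−€127 billion) = −€95.25 billion.
Expenditure multiplier = 1/(1 − MPC) = 1/(1 − 0.75) = 1/0.25 = 4.
The transfer multiplier is c × k = 3, so ΔY = k × (c·ΔTR) = (−€95.25 billion) / 0.25 = −€381 billion.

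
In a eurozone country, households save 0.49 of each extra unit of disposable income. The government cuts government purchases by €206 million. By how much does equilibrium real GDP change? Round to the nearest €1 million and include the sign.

−€420 million

MPC = 1 − MPS = 1 − 0.49 = 0.51.
Expenditure multiplier = 1/(1 − MPC) = 1/(1 − 0.51) = 1/0.49 ≈ 2.041.
ΔY = k × ΔG = (−€206 million) / 0.49 ≈ −€420 million.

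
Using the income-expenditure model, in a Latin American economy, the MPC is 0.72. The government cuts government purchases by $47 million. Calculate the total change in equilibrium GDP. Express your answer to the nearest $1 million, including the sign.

Spending multiplier = 1/(1 − MPC) = 1/(1 − 0.72) = 1/0.28 ≈ 3.571.
ΔY = k × ΔG = (−$47 million) / 0.28 ≈ −$168 million.

−$168 million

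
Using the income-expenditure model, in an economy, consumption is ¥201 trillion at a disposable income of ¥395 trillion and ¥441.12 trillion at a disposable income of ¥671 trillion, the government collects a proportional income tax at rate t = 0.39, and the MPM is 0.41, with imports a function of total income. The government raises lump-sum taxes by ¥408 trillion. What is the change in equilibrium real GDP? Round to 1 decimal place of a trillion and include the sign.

MPC = ΔC/ΔYd = (441.12 − 201)/(671 − 395) = 240.12/276 = 0.87.
A lump-sum tax change of +¥408 trillion shifts disposable income by −¥408 trillion; first-round consumption changes by −c × ΔT = −0.87 × (+¥408 trillion) = −¥354.96 trillion.
Expenditure multiplier = 1/(1 − c(1−t) + m) = 1/(1 − 0.87×0.61 + 0.41) = 1/0.8793 ≈ 1.137.
The tax multiplier is −c × k ≈ −0.989, so ΔY = k × (−c·ΔT) = (−¥354.96 trillion) / 0.8793 ≈ −¥403.7 trillion.

−¥403.7 trillion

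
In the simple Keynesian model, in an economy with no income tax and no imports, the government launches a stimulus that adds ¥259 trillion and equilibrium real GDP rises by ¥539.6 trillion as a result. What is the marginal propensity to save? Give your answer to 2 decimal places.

0.48

Implied spending multiplier k = ΔY/ΔG = 539.6/259 ≈ 2.0834.
Since k = 1/(1 − MPC), MPC = 1 − 1/k = 1 − ΔG/ΔY = 1 − 259/539.6 ≈ 0.52.
MPS = 1 − MPC = 0.48.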